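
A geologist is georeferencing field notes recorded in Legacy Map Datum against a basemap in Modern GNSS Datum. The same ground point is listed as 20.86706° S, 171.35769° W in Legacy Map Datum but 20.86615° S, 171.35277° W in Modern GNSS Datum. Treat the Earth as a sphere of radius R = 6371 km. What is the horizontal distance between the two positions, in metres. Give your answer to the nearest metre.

521 m

Δφ = -20.86615° − -20.86706° = +0.00091°; Δλ = -171.35277° − -171.35769° = +0.00492°.
1° along a meridian = πR/180 = 111195 m.
ΔN = Δφ × 111195 = 101.2 m; ΔE = Δλ × 111195 × cos(-20.86706°) = +0.00492 × 111195 × 0.934409 = 511.2 m.
Distance = √(ΔE² + ΔN²) = √(511.2² + 101.2²) = 521.1 m.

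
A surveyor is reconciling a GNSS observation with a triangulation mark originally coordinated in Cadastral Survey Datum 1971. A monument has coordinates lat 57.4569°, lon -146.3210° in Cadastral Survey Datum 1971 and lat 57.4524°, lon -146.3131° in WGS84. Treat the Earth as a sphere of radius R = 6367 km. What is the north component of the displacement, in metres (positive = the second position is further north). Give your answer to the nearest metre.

ΔN = -500 m

Δφ = 57.4524° − 57.4569° = -0.0045°; Δλ = -146.3131° − -146.3210° = +0.0079°.
1° along a meridian = πR/180 = 111125 m.
ΔN = Δφ × 111125 = -500.1 m; ΔE = Δλ × 111125 × cos(57.4569°) = +0.0079 × 111125 × 0.537934 = 472.2 m.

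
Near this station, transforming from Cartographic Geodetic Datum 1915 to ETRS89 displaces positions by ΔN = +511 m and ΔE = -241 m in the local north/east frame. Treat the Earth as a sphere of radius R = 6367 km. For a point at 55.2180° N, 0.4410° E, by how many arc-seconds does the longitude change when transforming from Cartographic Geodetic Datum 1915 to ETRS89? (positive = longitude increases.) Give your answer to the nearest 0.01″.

At latitude 55.2180°, cos φ = 0.570456.
One radian of longitude at latitude φ spans R cos φ, so Δλ = ΔE / (R cos φ) = -241.0 / (6367000 × 0.570456) = -6.6353e-05 rad = -13.686″.

Δλ = -13.69″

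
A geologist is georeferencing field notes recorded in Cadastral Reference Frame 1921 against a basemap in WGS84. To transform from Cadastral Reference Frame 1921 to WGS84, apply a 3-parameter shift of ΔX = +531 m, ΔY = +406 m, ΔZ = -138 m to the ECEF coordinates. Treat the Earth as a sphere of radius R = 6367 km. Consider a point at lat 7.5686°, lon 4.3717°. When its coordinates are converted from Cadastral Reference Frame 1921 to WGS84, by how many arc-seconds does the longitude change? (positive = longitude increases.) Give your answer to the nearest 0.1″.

sin φ = 0.131713, cos φ = 0.991288, sin λ = 0.076227, cos λ = 0.997091.
East component: ΔE = −sin λ·ΔX + cos λ·ΔY = −(0.076227)(531) + (0.997091)(406) = 364.34 m.
1° of latitude spans πR/180 = 111125 m; at latitude φ, 1° of longitude spans that × cos φ = 110157.0 m, so Δλ = 364.34 / 110157.0 × 3600 = 11.907″.

Δλ = 11.9″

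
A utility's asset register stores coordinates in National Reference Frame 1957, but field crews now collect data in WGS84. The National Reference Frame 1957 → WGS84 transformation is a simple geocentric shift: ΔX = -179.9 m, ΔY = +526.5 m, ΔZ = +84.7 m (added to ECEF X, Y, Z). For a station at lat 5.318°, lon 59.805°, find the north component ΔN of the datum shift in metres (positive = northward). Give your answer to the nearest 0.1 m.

The local north axis is (−sin φ cos λ, −sin φ sin λ, cos φ), giving ΔN = 8.386 − 42.177 + 84.335 = 50.54 m.

ΔN = 50.5 m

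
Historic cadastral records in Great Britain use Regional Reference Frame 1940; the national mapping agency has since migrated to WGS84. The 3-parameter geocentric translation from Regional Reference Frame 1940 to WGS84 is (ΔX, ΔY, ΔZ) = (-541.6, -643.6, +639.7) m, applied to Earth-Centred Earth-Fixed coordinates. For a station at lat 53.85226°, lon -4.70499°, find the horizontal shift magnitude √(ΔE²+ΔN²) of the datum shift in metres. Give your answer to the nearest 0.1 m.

1031.6 m

The local east axis at (φ, λ) is (−sin λ, cos λ, 0), so ΔE = −sin(-4.70499°)·(-541.6) + cos(-4.70499°)·(-643.6) = -685.86 m.
The local north axis is (−sin φ cos λ, −sin φ sin λ, cos φ), giving ΔN = 435.868 − 42.629 + 377.339 = 770.58 m.
Horizontal magnitude = √(ΔE² + ΔN²) = √((-685.86)² + 770.58²) = 1031.60 m.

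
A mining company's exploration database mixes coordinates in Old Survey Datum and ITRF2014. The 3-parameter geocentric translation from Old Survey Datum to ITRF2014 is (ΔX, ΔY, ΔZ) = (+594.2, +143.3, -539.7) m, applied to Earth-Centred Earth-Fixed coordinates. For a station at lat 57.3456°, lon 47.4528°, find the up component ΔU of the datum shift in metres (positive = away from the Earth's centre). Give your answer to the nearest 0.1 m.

At φ = 57.3456°, λ = 47.4528°: sin φ = 0.841940, cos φ = 0.539570, sin λ = 0.736721, cos λ = 0.676197.
ΔU = cos φ cos λ·ΔX + cos φ sin λ·ΔY + sin φ·ΔZ = (0.539570)(0.676197)(594.2) + (0.539570)(0.736721)(143.3) + (0.841940)(-539.7) = -180.63 m.

ΔU = -180.6 m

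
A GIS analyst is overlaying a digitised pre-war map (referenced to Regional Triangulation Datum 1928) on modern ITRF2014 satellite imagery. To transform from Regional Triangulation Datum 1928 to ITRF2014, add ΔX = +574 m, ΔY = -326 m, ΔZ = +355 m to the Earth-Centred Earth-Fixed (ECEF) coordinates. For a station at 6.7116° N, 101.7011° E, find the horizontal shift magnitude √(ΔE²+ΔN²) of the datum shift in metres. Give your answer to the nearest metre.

At φ = 6.7116°, λ = 101.7011°: sin φ = 0.116872, cos φ = 0.993147, sin λ = 0.979219, cos λ = -0.202806.
ΔE = −sin λ·ΔX + cos λ·ΔY = −(0.979219)·(574) + (-0.202806)·(-326) = -495.96 m.
ΔN = −sin φ cos λ·ΔX − sin φ sin λ·ΔY + cos φ·ΔZ = −(0.116872)(-0.202806)(574) − (0.116872)(0.979219)(-326) + (0.993147)(355) = 403.48 m.
Horizontal magnitude = √(ΔE² + ΔN²) = √((-495.96)² + 403.48²) = 639.35 m.

639 m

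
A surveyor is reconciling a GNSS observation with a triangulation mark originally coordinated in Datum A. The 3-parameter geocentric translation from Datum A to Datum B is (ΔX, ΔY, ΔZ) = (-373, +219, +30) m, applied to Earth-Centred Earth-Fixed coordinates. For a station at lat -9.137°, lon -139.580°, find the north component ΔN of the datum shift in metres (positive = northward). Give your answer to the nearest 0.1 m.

ΔN = 52.2 m

At φ = -9.137°, λ = -139.580°: sin φ = -0.158796, cos φ = 0.987311, sin λ = -0.648386, cos λ = -0.761312.
ΔN = −sin φ cos λ·ΔX − sin φ sin λ·ΔY + cos φ·ΔZ = −(-0.158796)(-0.761312)(-373) − (-0.158796)(-0.648386)(219) + (0.987311)(30) = 52.16 m.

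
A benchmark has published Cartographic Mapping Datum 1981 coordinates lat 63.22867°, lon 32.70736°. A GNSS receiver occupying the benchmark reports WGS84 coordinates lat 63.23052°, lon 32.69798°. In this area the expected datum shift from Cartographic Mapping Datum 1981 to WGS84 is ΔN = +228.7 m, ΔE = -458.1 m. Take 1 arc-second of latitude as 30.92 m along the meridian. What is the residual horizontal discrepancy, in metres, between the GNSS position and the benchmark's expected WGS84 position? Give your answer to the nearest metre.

Observed coordinate differences: Δφ = +0.00185°, Δλ = -0.00938°.
Converting to metres (1° lat = 111312 m, cos φ = 0.450431): observed ΔN = 205.9 m, observed ΔE = -470.3 m.
Subtracting the expected shift leaves a residual of 205.9 − (228.7) = -22.8 m north and -470.3 − (-458.1) = -12.2 m east.
Residual distance = √((-22.8)² + (-12.2)²) = 25.8 m.

26 m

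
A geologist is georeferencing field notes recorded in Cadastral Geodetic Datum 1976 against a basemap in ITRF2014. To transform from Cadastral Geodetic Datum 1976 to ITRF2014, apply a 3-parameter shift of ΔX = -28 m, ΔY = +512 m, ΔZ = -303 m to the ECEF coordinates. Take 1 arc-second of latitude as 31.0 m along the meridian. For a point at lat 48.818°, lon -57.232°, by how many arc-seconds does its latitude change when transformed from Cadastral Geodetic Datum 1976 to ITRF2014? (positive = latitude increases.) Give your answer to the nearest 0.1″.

sin φ = 0.752622, cos φ = 0.658453, sin λ = -0.840869, cos λ = 0.541239.
North component: ΔN = −sin φ cos λ·ΔX − sin φ sin λ·ΔY + cos φ·ΔZ = −(0.752622)(0.541239)(-28) − (0.752622)(-0.840869)(512) + (0.658453)(-303) = 135.92 m.
1° of latitude spans 3600 × 31.00 = 111600 m, so Δφ = 135.92 / 111600 × 3600 = 4.384″.

Δφ = 4.4″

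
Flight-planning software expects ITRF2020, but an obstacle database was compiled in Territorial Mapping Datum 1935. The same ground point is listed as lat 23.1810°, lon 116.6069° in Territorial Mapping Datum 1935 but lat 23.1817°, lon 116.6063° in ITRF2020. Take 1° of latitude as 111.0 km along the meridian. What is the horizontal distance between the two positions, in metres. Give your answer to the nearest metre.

Δφ = 23.1817° − 23.1810° = +0.0007°; Δλ = 116.6063° − 116.6069° = -0.0006°.
ΔN = Δφ × 111000 = 77.7 m; ΔE = Δλ × 111000 × cos(23.1810°) = -0.0006 × 111000 × 0.919266 = -61.2 m.
Distance = √(ΔE² + ΔN²) = √((-61.2)² + 77.7²) = 98.9 m.

99 m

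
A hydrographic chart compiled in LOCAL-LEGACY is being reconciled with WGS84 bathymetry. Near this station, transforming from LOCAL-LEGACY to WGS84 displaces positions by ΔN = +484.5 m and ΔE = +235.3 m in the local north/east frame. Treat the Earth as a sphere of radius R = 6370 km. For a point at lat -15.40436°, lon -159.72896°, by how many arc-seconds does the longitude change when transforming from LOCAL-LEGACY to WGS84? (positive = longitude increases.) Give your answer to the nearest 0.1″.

At latitude -15.40436°, cos φ = 0.964075.
One radian of longitude at latitude φ spans R cos φ, so Δλ = ΔE / (R cos φ) = 235.3 / (6370000 × 0.964075) = 3.8315e-05 rad = 7.903″.

Δλ = 7.9″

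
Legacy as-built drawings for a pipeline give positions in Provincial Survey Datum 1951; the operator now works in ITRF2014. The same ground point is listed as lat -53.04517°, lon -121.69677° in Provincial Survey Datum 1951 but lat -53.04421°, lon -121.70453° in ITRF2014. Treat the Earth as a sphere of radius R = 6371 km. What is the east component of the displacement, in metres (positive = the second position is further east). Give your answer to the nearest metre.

Δφ = -53.04421° − -53.04517° = +0.00096°; Δλ = -121.70453° − -121.69677° = -0.00776°.
1° along a meridian = πR/180 = 111195 m.
ΔN = Δφ × 111195 = 106.7 m; ΔE = Δλ × 111195 × cos(-53.04517°) = -0.00776 × 111195 × 0.601185 = -518.7 m.

ΔE = -519 m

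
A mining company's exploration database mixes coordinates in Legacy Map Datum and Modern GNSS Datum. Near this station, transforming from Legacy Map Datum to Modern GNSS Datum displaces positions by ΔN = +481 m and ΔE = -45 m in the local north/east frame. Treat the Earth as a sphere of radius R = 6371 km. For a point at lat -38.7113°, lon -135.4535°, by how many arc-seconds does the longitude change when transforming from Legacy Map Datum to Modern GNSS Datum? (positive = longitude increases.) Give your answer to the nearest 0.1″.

At latitude -38.7113°, cos φ = 0.780307.
One radian of longitude at latitude φ spans R cos φ, so Δλ = ΔE / (R cos φ) = -45.0 / (6371000 × 0.780307) = -9.0519e-06 rad = -1.867″.

Δλ = -1.9″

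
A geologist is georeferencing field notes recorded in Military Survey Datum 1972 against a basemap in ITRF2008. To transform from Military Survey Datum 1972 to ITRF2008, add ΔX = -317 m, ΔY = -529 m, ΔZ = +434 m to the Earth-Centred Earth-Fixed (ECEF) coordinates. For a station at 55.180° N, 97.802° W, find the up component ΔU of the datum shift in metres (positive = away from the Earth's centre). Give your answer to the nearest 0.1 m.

ΔU = 680.1 m

The local up (radial) axis is (cos φ cos λ, cos φ sin λ, sin φ), giving ΔU = 24.572 + 299.263 + 356.292 = 680.13 m.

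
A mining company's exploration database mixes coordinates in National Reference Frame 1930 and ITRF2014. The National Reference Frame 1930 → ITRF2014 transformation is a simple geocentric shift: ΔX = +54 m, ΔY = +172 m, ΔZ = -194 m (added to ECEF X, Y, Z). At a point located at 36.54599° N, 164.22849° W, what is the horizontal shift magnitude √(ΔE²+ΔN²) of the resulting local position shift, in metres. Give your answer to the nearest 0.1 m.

The local east axis at (φ, λ) is (−sin λ, cos λ, 0), so ΔE = −sin(-164.22849°)·54 + cos(-164.22849°)·172 = -150.85 m.
The local north axis is (−sin φ cos λ, −sin φ sin λ, cos φ), giving ΔN = 30.945 + 27.838 − 155.856 = -97.07 m.
Horizontal magnitude = √(ΔE² + ΔN²) = √((-150.85)² + (-97.07)²) = 179.38 m.

179.4 m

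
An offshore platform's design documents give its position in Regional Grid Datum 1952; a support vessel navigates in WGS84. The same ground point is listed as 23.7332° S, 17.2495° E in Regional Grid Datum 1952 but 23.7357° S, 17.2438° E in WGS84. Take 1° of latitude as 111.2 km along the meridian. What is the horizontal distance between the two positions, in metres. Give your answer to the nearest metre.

643 m

Δφ = -23.7357° − -23.7332° = -0.0025°; Δλ = 17.2438° − 17.2495° = -0.0057°.
ΔN = Δφ × 111200 = -278.0 m; ΔE = Δλ × 111200 × cos(-23.7332°) = -0.0057 × 111200 × 0.915430 = -580.2 m.
Distance = √(ΔE² + ΔN²) = √((-580.2)² + (-278.0)²) = 643.4 m.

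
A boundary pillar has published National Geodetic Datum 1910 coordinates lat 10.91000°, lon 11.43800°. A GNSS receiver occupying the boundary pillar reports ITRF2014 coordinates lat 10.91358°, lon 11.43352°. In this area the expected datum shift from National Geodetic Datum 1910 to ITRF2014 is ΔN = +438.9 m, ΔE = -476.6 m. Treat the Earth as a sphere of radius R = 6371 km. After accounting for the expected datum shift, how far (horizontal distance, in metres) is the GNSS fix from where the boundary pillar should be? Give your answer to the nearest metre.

43 m

Observed coordinate differences: Δφ = +0.00358°, Δλ = -0.00448°.
Converting to metres (1° lat = 111195 m, cos φ = 0.981926): observed ΔN = 398.1 m, observed ΔE = -489.1 m.
Subtracting the expected shift leaves a residual of 398.1 − (438.9) = -40.8 m north and -489.1 − (-476.6) = -12.5 m east.
Residual distance = √((-40.8)² + (-12.5)²) = 42.7 m.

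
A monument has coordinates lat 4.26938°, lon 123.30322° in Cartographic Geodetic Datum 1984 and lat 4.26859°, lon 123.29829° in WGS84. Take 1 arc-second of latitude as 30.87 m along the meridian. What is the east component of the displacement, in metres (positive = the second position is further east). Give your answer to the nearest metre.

ΔE = -546 m

Δφ = 4.26859° − 4.26938° = -0.00079°; Δλ = 123.29829° − 123.30322° = -0.00493°.
1° of latitude = 3600 × 30.87 = 111132 m.
ΔN = Δφ × 111132 = -87.8 m; ΔE = Δλ × 111132 × cos(4.26938°) = -0.00493 × 111132 × 0.997225 = -546.4 m.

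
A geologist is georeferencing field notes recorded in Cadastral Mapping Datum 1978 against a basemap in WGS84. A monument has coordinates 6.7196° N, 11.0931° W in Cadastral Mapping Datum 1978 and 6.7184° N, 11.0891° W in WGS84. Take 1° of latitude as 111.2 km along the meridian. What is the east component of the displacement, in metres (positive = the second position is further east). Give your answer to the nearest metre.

Δφ = 6.7184° − 6.7196° = -0.0012°; Δλ = -11.0891° − -11.0931° = +0.0040°.
ΔN = Δφ × 111200 = -133.4 m; ΔE = Δλ × 111200 × cos(6.7196°) = +0.0040 × 111200 × 0.993131 = 441.7 m.

ΔE = 442 m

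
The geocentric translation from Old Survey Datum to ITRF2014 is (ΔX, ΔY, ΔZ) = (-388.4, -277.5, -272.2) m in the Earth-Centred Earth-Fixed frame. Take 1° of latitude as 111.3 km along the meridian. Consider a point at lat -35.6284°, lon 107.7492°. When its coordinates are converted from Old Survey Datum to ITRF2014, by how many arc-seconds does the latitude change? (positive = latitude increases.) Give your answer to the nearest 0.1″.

Δφ = -9.9″

sin φ = -0.582526, cos φ = 0.812812, sin λ = 0.952400, cos λ = -0.304851.
North component: ΔN = −sin φ cos λ·ΔX − sin φ sin λ·ΔY + cos φ·ΔZ = −(-0.582526)(-0.304851)(-388.4) − (-0.582526)(0.952400)(-277.5) + (0.812812)(-272.2) = -306.23 m.
1° of latitude spans 111300 m, so Δφ = -306.23 / 111300 × 3600 = -9.905″.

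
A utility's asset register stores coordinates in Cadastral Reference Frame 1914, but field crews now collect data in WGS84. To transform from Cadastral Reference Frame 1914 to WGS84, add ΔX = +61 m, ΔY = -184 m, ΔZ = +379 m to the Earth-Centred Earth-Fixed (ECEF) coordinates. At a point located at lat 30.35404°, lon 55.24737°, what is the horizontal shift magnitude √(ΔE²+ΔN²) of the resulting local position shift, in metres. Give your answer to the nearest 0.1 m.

415.8 m

At φ = 30.35404°, λ = 55.24737°: sin φ = 0.505342, cos φ = 0.862919, sin λ = 0.821621, cos λ = 0.570034.
ΔE = −sin λ·ΔX + cos λ·ΔY = −(0.821621)·(61) + (0.570034)·(-184) = -155.01 m.
ΔN = −sin φ cos λ·ΔX − sin φ sin λ·ΔY + cos φ·ΔZ = −(0.505342)(0.570034)(61) − (0.505342)(0.821621)(-184) + (0.862919)(379) = 385.87 m.
Horizontal magnitude = √(ΔE² + ΔN²) = √((-155.01)² + 385.87²) = 415.84 m.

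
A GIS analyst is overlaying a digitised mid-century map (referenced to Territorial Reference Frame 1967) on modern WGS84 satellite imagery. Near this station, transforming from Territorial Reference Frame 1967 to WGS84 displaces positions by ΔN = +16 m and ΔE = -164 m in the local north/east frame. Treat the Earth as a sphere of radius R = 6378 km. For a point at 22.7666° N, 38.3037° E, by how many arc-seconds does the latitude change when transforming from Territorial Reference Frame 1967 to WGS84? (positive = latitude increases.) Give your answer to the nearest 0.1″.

Δφ = 0.5″

On a sphere of radius R, 1 rad of latitude = R, so Δφ = ΔN / R = 16.0 / 6378000 = 2.5086e-06 rad = 0.517″.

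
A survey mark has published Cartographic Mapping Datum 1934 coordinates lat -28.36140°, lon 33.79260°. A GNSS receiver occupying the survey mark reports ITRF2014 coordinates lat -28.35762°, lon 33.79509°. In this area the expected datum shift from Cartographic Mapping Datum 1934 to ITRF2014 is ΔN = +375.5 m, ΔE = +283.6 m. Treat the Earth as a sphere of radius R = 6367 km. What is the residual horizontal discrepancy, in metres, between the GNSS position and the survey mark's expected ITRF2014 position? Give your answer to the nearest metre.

60 m

Observed coordinate differences: Δφ = +0.00378°, Δλ = +0.00249°.
Converting to metres (1° lat = 111125 m, cos φ = 0.879969): observed ΔN = 420.1 m, observed ΔE = 243.5 m.
Subtracting the expected shift leaves a residual of 420.1 − (375.5) = 44.6 m north and 243.5 − (283.6) = -40.1 m east.
Residual distance = √(44.6² + (-40.1)²) = 59.9 m.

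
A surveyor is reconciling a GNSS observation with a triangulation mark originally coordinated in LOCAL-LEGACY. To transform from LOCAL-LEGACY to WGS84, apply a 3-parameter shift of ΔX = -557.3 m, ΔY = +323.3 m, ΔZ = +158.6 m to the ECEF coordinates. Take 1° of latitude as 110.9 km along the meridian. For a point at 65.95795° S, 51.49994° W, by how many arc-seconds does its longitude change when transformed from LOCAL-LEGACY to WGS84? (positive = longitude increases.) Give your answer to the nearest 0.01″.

Δλ = -18.72″

sin φ = -0.913247, cos φ = 0.407407, sin λ = -0.782608, cos λ = 0.622515.
East component: ΔE = −sin λ·ΔX + cos λ·ΔY = −(-0.782608)(-557.3) + (0.622515)(323.3) = -234.89 m.
1° of latitude spans 110900 m; at latitude φ, 1° of longitude spans that × cos φ = 45181.4 m, so Δλ = -234.89 / 45181.4 × 3600 = -18.716″.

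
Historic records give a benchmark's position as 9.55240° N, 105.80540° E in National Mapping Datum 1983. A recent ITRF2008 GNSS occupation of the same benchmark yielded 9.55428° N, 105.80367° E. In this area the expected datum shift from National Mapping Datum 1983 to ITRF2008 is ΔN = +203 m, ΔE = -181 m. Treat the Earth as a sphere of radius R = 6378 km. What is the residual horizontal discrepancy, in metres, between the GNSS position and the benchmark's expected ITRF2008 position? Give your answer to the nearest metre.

11 m

Observed coordinate differences: Δφ = +0.00188°, Δλ = -0.00173°.
Converting to metres (1° lat = 111317 m, cos φ = 0.986134): observed ΔN = 209.3 m, observed ΔE = -189.9 m.
Subtracting the expected shift leaves a residual of 209.3 − (203) = 6.3 m north and -189.9 − (-181) = -8.9 m east.
Residual distance = √(6.3² + (-8.9)²) = 10.9 m.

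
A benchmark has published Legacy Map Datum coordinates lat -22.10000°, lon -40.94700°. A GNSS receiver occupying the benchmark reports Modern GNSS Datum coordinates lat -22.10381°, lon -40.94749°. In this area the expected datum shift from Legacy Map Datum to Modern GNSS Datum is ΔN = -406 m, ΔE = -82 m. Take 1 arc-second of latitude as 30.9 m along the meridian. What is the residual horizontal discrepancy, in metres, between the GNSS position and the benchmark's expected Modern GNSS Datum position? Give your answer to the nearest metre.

Observed coordinate differences: Δφ = -0.00381°, Δλ = -0.00049°.
Converting to metres (1° lat = 111240 m, cos φ = 0.926529): observed ΔN = -423.8 m, observed ΔE = -50.5 m.
Subtracting the expected shift leaves a residual of -423.8 − (-406) = -17.8 m north and -50.5 − (-82) = 31.5 m east.
Residual distance = √((-17.8)² + 31.5²) = 36.2 m.

36 m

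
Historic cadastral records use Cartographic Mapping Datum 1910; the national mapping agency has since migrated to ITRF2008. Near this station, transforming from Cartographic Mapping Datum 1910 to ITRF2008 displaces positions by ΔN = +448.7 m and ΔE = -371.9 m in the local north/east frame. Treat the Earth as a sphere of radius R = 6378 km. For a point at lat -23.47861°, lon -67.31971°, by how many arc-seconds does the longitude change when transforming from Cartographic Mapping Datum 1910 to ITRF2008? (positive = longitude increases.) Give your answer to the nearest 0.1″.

Δλ = -13.1″

At latitude -23.47861°, cos φ = 0.917209.
One radian of longitude at latitude φ spans R cos φ, so Δλ = ΔE / (R cos φ) = -371.9 / (6378000 × 0.917209) = -6.3573e-05 rad = -13.113″.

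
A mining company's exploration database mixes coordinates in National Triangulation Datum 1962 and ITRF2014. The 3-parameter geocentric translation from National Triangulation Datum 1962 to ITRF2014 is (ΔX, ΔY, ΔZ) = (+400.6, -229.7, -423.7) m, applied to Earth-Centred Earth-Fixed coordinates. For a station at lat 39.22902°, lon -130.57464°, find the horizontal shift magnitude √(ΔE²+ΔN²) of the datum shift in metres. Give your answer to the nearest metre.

The local east axis at (φ, λ) is (−sin λ, cos λ, 0), so ΔE = −sin(-130.57464°)·400.6 + cos(-130.57464°)·(-229.7) = 453.69 m.
The local north axis is (−sin φ cos λ, −sin φ sin λ, cos φ), giving ΔN = 164.787 − 110.339 − 328.208 = -273.76 m.
Horizontal magnitude = √(ΔE² + ΔN²) = √(453.69² + (-273.76)²) = 529.88 m.

530 m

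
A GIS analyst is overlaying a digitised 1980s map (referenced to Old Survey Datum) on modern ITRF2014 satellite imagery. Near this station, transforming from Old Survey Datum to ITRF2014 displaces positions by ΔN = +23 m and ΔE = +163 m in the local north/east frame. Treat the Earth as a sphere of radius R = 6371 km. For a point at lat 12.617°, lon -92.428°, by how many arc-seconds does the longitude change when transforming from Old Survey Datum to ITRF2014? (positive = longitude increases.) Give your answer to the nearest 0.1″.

Δλ = 5.4″

At latitude 12.617°, cos φ = 0.975852.
One radian of longitude at latitude φ spans R cos φ, so Δλ = ΔE / (R cos φ) = 163.0 / (6371000 × 0.975852) = 2.6218e-05 rad = 5.408″.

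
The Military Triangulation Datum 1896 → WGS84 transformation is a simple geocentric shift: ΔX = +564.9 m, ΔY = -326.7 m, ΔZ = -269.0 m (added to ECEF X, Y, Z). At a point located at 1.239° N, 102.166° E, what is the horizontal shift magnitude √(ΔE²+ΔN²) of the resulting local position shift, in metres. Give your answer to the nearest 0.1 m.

At φ = 1.239°, λ = 102.166°: sin φ = 0.021623, cos φ = 0.999766, sin λ = 0.977541, cos λ = -0.210745.
ΔE = −sin λ·ΔX + cos λ·ΔY = −(0.977541)·(564.9) + (-0.210745)·(-326.7) = -483.36 m.
ΔN = −sin φ cos λ·ΔX − sin φ sin λ·ΔY + cos φ·ΔZ = −(0.021623)(-0.210745)(564.9) − (0.021623)(0.977541)(-326.7) + (0.999766)(-269.0) = -259.46 m.
Horizontal magnitude = √(ΔE² + ΔN²) = √((-483.36)² + (-259.46)²) = 548.60 m.

548.6 m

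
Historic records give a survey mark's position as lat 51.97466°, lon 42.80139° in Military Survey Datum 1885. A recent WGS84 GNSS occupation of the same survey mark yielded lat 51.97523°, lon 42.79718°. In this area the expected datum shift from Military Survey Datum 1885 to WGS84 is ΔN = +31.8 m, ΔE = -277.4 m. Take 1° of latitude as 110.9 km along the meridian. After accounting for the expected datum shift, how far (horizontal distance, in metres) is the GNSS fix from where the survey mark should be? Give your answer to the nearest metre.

33 m

Observed coordinate differences: Δφ = +0.00057°, Δλ = -0.00421°.
Converting to metres (1° lat = 110900 m, cos φ = 0.616010): observed ΔN = 63.2 m, observed ΔE = -287.6 m.
Subtracting the expected shift leaves a residual of 63.2 − (31.8) = 31.4 m north and -287.6 − (-277.4) = -10.2 m east.
Residual distance = √(31.4² + (-10.2)²) = 33.0 m.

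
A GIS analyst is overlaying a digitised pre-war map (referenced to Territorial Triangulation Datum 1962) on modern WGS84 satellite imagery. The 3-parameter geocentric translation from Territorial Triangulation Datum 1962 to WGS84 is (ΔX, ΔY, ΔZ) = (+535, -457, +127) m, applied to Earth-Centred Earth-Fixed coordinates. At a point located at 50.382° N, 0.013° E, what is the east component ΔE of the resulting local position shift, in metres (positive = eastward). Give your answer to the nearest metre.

The local east axis at (φ, λ) is (−sin λ, cos λ, 0), so ΔE = −sin(0.013°)·535 + cos(0.013°)·(-457) = -457.12 m.

ΔE = -457 m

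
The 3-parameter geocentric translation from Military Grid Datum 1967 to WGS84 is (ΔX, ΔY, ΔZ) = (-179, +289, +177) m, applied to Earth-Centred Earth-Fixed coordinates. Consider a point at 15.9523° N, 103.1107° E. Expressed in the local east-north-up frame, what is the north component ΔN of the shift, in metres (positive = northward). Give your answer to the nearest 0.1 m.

ΔN = 81.7 m

The local north axis is (−sin φ cos λ, −sin φ sin λ, cos φ), giving ΔN = -11.159 − 77.357 + 170.184 = 81.67 m.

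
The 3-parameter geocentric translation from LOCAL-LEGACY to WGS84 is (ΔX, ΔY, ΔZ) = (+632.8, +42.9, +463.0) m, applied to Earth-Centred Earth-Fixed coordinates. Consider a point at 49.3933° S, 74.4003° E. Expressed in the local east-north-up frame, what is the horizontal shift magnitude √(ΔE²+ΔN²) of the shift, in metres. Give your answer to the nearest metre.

756 m

At φ = -49.3933°, λ = 74.4003°: sin φ = -0.759195, cos φ = 0.650863, sin λ = 0.963164, cos λ = 0.268915.
ΔE = −sin λ·ΔX + cos λ·ΔY = −(0.963164)·(632.8) + (0.268915)·(42.9) = -597.95 m.
ΔN = −sin φ cos λ·ΔX − sin φ sin λ·ΔY + cos φ·ΔZ = −(-0.759195)(0.268915)(632.8) − (-0.759195)(0.963164)(42.9) + (0.650863)(463.0) = 461.91 m.
Horizontal magnitude = √(ΔE² + ΔN²) = √((-597.95)² + 461.91²) = 755.59 m.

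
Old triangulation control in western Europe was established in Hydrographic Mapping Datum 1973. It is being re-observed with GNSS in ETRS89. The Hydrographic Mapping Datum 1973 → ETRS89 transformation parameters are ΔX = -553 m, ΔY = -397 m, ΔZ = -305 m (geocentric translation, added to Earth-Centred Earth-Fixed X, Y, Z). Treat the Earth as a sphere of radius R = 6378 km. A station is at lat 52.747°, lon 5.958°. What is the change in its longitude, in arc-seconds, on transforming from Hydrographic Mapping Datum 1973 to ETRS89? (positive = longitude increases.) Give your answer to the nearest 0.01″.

sin φ = 0.795970, cos φ = 0.605336, sin λ = 0.103799, cos λ = 0.994598.
East component: ΔE = −sin λ·ΔX + cos λ·ΔY = −(0.103799)(-553) + (0.994598)(-397) = -337.45 m.
1° of latitude spans πR/180 = 111317 m; at latitude φ, 1° of longitude spans that × cos φ = 67384.2 m, so Δλ = -337.45 / 67384.2 × 3600 = -18.028″.

Δλ = -18.03″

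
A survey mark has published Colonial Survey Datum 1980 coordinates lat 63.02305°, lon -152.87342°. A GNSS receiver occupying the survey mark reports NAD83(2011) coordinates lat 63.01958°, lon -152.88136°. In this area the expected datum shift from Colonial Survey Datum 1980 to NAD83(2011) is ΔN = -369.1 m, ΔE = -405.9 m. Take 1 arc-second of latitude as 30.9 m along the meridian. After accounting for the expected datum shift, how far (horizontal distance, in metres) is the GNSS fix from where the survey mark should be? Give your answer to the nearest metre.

18 m

Observed coordinate differences: Δφ = -0.00347°, Δλ = -0.00794°.
Converting to metres (1° lat = 111240 m, cos φ = 0.453632): observed ΔN = -386.0 m, observed ΔE = -400.7 m.
Subtracting the expected shift leaves a residual of -386.0 − (-369.1) = -16.9 m north and -400.7 − (-405.9) = 5.2 m east.
Residual distance = √((-16.9)² + 5.2²) = 17.7 m.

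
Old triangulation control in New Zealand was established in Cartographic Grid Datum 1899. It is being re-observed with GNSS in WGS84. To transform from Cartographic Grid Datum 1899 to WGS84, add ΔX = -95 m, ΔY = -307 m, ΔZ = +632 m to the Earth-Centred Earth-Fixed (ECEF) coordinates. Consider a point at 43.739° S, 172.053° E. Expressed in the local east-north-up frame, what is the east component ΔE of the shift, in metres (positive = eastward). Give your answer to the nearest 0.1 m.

The local east axis at (φ, λ) is (−sin λ, cos λ, 0), so ΔE = −sin(172.053°)·(-95) + cos(172.053°)·(-307) = 317.19 m.

ΔE = 317.2 m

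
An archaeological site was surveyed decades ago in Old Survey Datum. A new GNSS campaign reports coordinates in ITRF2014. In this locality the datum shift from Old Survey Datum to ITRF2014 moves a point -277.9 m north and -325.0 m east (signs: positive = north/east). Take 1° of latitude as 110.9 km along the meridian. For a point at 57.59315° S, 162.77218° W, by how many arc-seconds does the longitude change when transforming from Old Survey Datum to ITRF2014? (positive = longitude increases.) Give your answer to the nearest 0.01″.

At latitude -57.59315°, cos φ = 0.535928.
1° of longitude at this latitude = 110.9 × cos φ = 59.43 km, so Δλ = -325.0 / 59434.4 = -0.0054682° = -19.686″.

Δλ = -19.69″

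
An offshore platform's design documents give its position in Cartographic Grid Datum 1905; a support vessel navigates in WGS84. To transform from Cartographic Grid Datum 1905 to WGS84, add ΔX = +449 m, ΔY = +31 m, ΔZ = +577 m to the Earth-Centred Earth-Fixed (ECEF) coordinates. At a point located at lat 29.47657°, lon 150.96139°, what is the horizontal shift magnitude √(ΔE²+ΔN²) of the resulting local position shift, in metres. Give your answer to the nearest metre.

At φ = 29.47657°, λ = 150.96139°: sin φ = 0.492068, cos φ = 0.870557, sin λ = 0.485399, cos λ = -0.874293.
ΔE = −sin λ·ΔX + cos λ·ΔY = −(0.485399)·(449) + (-0.874293)·(31) = -245.05 m.
ΔN = −sin φ cos λ·ΔX − sin φ sin λ·ΔY + cos φ·ΔZ = −(0.492068)(-0.874293)(449) − (0.492068)(0.485399)(31) + (0.870557)(577) = 688.07 m.
Horizontal magnitude = √(ΔE² + ΔN²) = √((-245.05)² + 688.07²) = 730.40 m.

730 m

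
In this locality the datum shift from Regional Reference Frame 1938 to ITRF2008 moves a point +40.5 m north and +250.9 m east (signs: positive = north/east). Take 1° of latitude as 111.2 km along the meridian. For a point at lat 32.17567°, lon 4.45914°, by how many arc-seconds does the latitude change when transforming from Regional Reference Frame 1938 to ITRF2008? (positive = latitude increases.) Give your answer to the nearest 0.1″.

Δφ = 1.3″

1° of latitude = 111.2 km, so Δφ = 40.5 / 111200 = 0.0003642° = 1.311″.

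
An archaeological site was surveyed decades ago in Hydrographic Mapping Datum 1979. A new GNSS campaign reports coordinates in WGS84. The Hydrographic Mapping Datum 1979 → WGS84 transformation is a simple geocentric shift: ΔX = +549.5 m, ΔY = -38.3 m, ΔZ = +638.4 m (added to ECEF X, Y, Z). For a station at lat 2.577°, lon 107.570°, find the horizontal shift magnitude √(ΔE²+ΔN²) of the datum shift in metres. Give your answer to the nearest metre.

At φ = 2.577°, λ = 107.570°: sin φ = 0.044962, cos φ = 0.998989, sin λ = 0.953349, cos λ = -0.301871.
ΔE = −sin λ·ΔX + cos λ·ΔY = −(0.953349)·(549.5) + (-0.301871)·(-38.3) = -512.30 m.
ΔN = −sin φ cos λ·ΔX − sin φ sin λ·ΔY + cos φ·ΔZ = −(0.044962)(-0.301871)(549.5) − (0.044962)(0.953349)(-38.3) + (0.998989)(638.4) = 646.85 m.
Horizontal magnitude = √(ΔE² + ΔN²) = √((-512.30)² + 646.85²) = 825.15 m.

825 m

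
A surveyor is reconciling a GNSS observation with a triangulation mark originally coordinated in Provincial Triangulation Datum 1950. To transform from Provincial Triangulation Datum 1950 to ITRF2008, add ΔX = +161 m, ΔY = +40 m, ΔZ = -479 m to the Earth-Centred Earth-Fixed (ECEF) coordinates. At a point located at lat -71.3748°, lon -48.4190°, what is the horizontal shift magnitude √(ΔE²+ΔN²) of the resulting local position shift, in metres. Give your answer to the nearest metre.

At φ = -71.3748°, λ = -48.4190°: sin φ = -0.947628, cos φ = 0.319376, sin λ = -0.748018, cos λ = 0.663678.
ΔE = −sin λ·ΔX + cos λ·ΔY = −(-0.748018)·(161) + (0.663678)·(40) = 146.98 m.
ΔN = −sin φ cos λ·ΔX − sin φ sin λ·ΔY + cos φ·ΔZ = −(-0.947628)(0.663678)(161) − (-0.947628)(-0.748018)(40) + (0.319376)(-479) = -80.08 m.
Horizontal magnitude = √(ΔE² + ΔN²) = √(146.98² + (-80.08)²) = 167.38 m.

167 m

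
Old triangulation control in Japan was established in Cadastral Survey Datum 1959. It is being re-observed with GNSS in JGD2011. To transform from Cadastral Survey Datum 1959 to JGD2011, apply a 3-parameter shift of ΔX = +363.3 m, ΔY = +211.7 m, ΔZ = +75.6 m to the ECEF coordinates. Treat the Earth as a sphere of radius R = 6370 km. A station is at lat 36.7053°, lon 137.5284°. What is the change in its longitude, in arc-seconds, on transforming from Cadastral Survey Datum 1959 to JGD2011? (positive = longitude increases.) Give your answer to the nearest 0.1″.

Δλ = -16.2″

sin φ = 0.597699, cos φ = 0.801720, sin λ = 0.675225, cos λ = -0.737612.
East component: ΔE = −sin λ·ΔX + cos λ·ΔY = −(0.675225)(363.3) + (-0.737612)(211.7) = -401.46 m.
1° of latitude spans πR/180 = 111177 m; at latitude φ, 1° of longitude spans that × cos φ = 89133.2 m, so Δλ = -401.46 / 89133.2 × 3600 = -16.215″.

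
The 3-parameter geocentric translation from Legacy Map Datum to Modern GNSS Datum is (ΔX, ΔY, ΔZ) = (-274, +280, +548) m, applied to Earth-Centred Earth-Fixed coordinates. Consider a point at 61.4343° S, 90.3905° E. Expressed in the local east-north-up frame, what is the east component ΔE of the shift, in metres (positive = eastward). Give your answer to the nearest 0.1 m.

At φ = -61.4343°, λ = 90.3905°: sin φ = -0.878269, cos φ = 0.478166, sin λ = 0.999977, cos λ = -0.006815.
ΔE = −sin λ·ΔX + cos λ·ΔY = −(0.999977)·(-274) + (-0.006815)·(280) = 272.09 m.

ΔE = 272.1 m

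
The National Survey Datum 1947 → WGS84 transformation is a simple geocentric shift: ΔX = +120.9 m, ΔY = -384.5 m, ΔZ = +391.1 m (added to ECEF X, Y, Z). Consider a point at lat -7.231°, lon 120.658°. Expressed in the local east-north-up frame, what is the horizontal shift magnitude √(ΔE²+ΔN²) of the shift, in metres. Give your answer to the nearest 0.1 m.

350.9 m

At φ = -7.231°, λ = 120.658°: sin φ = -0.125870, cos φ = 0.992047, sin λ = 0.860226, cos λ = -0.509912.
ΔE = −sin λ·ΔX + cos λ·ΔY = −(0.860226)·(120.9) + (-0.509912)·(-384.5) = 92.06 m.
ΔN = −sin φ cos λ·ΔX − sin φ sin λ·ΔY + cos φ·ΔZ = −(-0.125870)(-0.509912)(120.9) − (-0.125870)(0.860226)(-384.5) + (0.992047)(391.1) = 338.60 m.
Horizontal magnitude = √(ΔE² + ΔN²) = √(92.06² + 338.60²) = 350.89 m.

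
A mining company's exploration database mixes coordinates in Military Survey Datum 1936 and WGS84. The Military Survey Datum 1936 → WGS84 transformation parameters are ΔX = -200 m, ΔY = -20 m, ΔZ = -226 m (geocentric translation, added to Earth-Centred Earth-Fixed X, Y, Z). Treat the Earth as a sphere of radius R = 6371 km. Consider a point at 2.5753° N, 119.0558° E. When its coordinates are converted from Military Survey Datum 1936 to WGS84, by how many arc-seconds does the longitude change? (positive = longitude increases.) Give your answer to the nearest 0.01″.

sin φ = 0.044932, cos φ = 0.998990, sin λ = 0.874147, cos λ = -0.485661.
East component: ΔE = −sin λ·ΔX + cos λ·ΔY = −(0.874147)(-200) + (-0.485661)(-20) = 184.54 m.
1° of latitude spans πR/180 = 111195 m; at latitude φ, 1° of longitude spans that × cos φ = 111082.6 m, so Δλ = 184.54 / 111082.6 × 3600 = 5.981″.

Δλ = 5.98″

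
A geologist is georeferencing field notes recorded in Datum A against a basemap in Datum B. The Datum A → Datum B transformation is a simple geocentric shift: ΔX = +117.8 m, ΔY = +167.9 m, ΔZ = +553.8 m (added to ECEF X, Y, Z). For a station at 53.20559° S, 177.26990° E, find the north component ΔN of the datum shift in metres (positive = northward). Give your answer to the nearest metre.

The local north axis is (−sin φ cos λ, −sin φ sin λ, cos φ), giving ΔN = -94.226 + 6.404 + 331.696 = 243.87 m.

ΔN = 244 m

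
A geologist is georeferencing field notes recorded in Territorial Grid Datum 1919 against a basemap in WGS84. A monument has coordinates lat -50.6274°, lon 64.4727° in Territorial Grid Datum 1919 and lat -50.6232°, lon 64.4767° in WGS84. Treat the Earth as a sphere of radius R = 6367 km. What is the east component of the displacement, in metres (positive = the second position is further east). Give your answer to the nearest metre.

ΔE = 282 m

Δφ = -50.6232° − -50.6274° = +0.0042°; Δλ = 64.4767° − 64.4727° = +0.0040°.
1° along a meridian = πR/180 = 111125 m.
ΔN = Δφ × 111125 = 466.7 m; ΔE = Δλ × 111125 × cos(-50.6274°) = +0.0040 × 111125 × 0.634361 = 282.0 m.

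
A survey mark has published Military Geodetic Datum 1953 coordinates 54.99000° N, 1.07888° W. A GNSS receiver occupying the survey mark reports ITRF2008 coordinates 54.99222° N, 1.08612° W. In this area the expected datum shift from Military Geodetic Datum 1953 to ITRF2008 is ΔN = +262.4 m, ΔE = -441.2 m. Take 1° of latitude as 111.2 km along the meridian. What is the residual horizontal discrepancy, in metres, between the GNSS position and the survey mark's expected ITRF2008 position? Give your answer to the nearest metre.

26 m

Observed coordinate differences: Δφ = +0.00222°, Δλ = -0.00724°.
Converting to metres (1° lat = 111200 m, cos φ = 0.573719): observed ΔN = 246.9 m, observed ΔE = -461.9 m.
Subtracting the expected shift leaves a residual of 246.9 − (262.4) = -15.5 m north and -461.9 − (-441.2) = -20.7 m east.
Residual distance = √((-15.5)² + (-20.7)²) = 25.9 m.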